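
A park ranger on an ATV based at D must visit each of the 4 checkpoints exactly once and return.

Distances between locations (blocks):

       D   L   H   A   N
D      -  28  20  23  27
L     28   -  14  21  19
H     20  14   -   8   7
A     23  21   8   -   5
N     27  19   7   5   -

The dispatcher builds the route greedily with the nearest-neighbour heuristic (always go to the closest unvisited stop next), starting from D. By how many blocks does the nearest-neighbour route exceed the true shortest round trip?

4 blocks longer than the optimal tour.

D: H=20, A=23, N=27, L=28 ⇒ H
H: N=7, A=8, L=14 ⇒ N
N: A=5, L=19 ⇒ A
A: L=21 ⇒ L
NN route D → H → N → A → L → D costs 81.
Optimal: D → L → H → N → A → D costs 77 (by enumerating all 12 distinct tours).
Excess = 81 − 77 = 4.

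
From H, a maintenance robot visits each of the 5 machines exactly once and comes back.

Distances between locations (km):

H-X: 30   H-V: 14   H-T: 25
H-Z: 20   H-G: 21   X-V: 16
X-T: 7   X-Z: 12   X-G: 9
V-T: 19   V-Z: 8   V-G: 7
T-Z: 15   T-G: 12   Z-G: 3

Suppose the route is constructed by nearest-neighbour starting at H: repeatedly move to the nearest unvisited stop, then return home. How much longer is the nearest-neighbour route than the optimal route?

2 km longer than the optimal tour.

From H: V=14, Z=20, G=21, T=25, X=30 → choose V (14).
From V: G=7, Z=8, X=16, T=19 → choose G (7).
From G: Z=3, X=9, T=12 → choose Z (3).
From Z: X=12, T=15 → choose X (12).
From X: T=7 → choose T (7).
NN route H → V → G → Z → X → T → H costs 68.
Optimal: H → V → Z → G → X → T → H costs 66 (by enumerating all 60 distinct tours).
Excess = 68 − 66 = 2.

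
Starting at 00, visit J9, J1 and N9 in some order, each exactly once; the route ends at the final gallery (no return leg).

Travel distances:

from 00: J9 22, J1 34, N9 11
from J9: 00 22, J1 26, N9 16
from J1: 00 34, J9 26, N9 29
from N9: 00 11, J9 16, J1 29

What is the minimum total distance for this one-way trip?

Shortest open route: 53.

There are 3! = 6 possible orderings.
00 → J9 → J1 → N9: 22+26+29 = 77
00 → J9 → N9 → J1: 22+16+29 = 67
00 → J1 → J9 → N9: 34+26+16 = 76
00 → J1 → N9 → J9: 34+29+16 = 79
00 → N9 → J9 → J1: 11+16+26 = 53
00 → N9 → J1 → J9: 11+29+26 = 66
The minimum is 53.
One shortest path: 00 → N9 → J9 → J1.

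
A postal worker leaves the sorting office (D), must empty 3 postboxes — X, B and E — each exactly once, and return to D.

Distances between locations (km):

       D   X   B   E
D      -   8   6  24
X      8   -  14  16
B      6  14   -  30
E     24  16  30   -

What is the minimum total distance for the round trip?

Minimum total distance: 60 km.

There are 3 distinct closed tours to check (reversals are equivalent).
D - X - B - E - D: 8+14+30+24 = 76
D - X - E - B - D: 8+16+30+6 = 60
D - B - X - E - D: 6+14+16+24 = 60
The minimum is 60.
One optimal route: D → X → E → B → D (or its reverse).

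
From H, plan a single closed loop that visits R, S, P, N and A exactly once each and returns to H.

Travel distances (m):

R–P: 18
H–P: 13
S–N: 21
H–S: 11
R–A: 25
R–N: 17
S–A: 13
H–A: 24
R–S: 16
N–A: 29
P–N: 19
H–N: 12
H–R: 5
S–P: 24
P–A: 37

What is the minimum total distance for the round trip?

Minimum total distance: 95 m.

H→R→S→P→N→A→H: 5+16+24+19+29+24 = 117
H→R→S→P→A→N→H: 5+16+24+37+29+12 = 123
H→R→S→N→P→A→H: 5+16+21+19+37+24 = 122
H→R→S→N→A→P→H: 5+16+21+29+37+13 = 121
H→R→S→A→P→N→H: 5+16+13+37+19+12 = 102
H→R→S→A→N→P→H: 5+16+13+29+19+13 = 95
H→R→P→S→N→A→H: 5+18+24+21+29+24 = 121
H→R→P→S→A→N→H: 5+18+24+13+29+12 = 101
H→R→P→N→S→A→H: 5+18+19+21+13+24 = 100
H→R→P→N→A→S→H: 5+18+19+29+13+11 = 95
H→R→P→A→S→N→H: 5+18+37+13+21+12 = 106
H→R→P→A→N→S→H: 5+18+37+29+21+11 = 121
H→R→N→S→P→A→H: 5+17+21+24+37+24 = 128
H→R→N→S→A→P→H: 5+17+21+13+37+13 = 106
… (46 more)
The minimum is 95.
One optimal route: H → R → S → A → N → P → H (or its reverse).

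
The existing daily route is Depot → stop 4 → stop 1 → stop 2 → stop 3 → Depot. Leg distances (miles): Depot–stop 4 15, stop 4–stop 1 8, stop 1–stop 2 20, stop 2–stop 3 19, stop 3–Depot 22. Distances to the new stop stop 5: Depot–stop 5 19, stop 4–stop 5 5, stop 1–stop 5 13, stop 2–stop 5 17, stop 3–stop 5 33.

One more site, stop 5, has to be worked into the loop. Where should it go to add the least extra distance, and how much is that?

Adding 9 miles by placing stop 5 on the Depot–stop 4 leg.

Insertion cost between consecutive stops i–j is d(i,stop 5) + d(stop 5,j) − d(i,j):
  between Depot and stop 4: 19 + 5 − 15 = 9
  between stop 4 and stop 1: 5 + 13 − 8 = 10
  between stop 1 and stop 2: 13 + 17 − 20 = 10
  between stop 2 and stop 3: 17 + 33 − 19 = 31
  between stop 3 and Depot: 33 + 19 − 22 = 30
Cheapest insertion is between Depot and stop 4, adding 9.
New total = 84 + 9 = 93.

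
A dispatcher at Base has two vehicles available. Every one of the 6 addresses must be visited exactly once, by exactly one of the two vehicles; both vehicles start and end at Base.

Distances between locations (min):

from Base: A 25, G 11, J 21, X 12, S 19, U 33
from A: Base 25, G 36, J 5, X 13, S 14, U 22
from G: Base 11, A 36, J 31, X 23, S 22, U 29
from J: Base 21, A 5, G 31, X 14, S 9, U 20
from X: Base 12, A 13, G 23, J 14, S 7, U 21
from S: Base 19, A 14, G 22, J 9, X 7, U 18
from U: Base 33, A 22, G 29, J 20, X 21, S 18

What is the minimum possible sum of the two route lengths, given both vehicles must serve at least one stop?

Check every non-empty split of the stops between the two vehicles; for each half take its own optimal tour:
  {A} + {G, J, X, S, U}: 50 + 88 = 138
  {G} + {A, J, X, S, U}: 22 + 85 = 107
  {A, G} + {J, X, S, U}: 72 + 78 = 150
  {J} + {A, G, X, S, U}: 42 + 95 = 137
  {A, J} + {G, X, S, U}: 51 + 77 = 128
  {G, J} + {A, X, S, U}: 63 + 84 = 147
  … (31 splits in total)
Best: vehicle 1 Base → G → Base = 22; vehicle 2 Base → J → A → U → S → X → Base = 85; combined 107.

107 min — the smallest possible combined total.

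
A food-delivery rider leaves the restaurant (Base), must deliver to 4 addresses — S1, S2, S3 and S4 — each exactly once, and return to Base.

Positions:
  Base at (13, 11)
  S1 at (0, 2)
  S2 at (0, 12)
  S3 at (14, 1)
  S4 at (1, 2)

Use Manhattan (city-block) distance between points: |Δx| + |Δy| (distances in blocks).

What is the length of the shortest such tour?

Base → S1 → S2 → S3 → S4 → Base: 22+10+25+14+21 = 92
Base → S1 → S2 → S4 → S3 → Base: 22+10+11+14+11 = 68
Base → S1 → S3 → S2 → S4 → Base: 22+15+25+11+21 = 94
Base → S1 → S3 → S4 → S2 → Base: 22+15+14+11+14 = 76
Base → S1 → S4 → S2 → S3 → Base: 22+1+11+25+11 = 70
Base → S1 → S4 → S3 → S2 → Base: 22+1+14+25+14 = 76
Base → S2 → S1 → S3 → S4 → Base: 14+10+15+14+21 = 74
Base → S2 → S1 → S4 → S3 → Base: 14+10+1+14+11 = 50
Base → S2 → S3 → S1 → S4 → Base: 14+25+15+1+21 = 76
Base → S2 → S4 → S1 → S3 → Base: 14+11+1+15+11 = 52
Base → S3 → S1 → S2 → S4 → Base: 11+15+10+11+21 = 68
Base → S3 → S2 → S1 → S4 → Base: 11+25+10+1+21 = 68
The minimum is 50.
One optimal route: Base → S2 → S1 → S4 → S3 → Base (or its reverse).

50 blocks — the shortest possible round trip.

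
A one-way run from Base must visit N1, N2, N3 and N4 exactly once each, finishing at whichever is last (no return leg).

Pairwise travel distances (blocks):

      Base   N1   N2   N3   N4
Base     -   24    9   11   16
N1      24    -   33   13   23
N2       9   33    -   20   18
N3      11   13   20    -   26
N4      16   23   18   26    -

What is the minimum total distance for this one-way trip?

63 blocks — the minimum one-way total.

There are 4! = 24 possible orderings.
Base - N1 - N2 - N3 - N4: 24+33+20+26 = 103
Base - N1 - N2 - N4 - N3: 24+33+18+26 = 101
Base - N1 - N3 - N2 - N4: 24+13+20+18 = 75
Base - N1 - N3 - N4 - N2: 24+13+26+18 = 81
Base - N1 - N4 - N2 - N3: 24+23+18+20 = 85
Base - N1 - N4 - N3 - N2: 24+23+26+20 = 93
Base - N2 - N1 - N3 - N4: 9+33+13+26 = 81
Base - N2 - N1 - N4 - N3: 9+33+23+26 = 91
Base - N2 - N3 - N1 - N4: 9+20+13+23 = 65
Base - N2 - N3 - N4 - N1: 9+20+26+23 = 78
Base - N2 - N4 - N1 - N3: 9+18+23+13 = 63
Base - N2 - N4 - N3 - N1: 9+18+26+13 = 66
Base - N3 - N1 - N2 - N4: 11+13+33+18 = 75
Base - N3 - N1 - N4 - N2: 11+13+23+18 = 65
… (10 more)
The minimum is 63.
One shortest path: Base → N2 → N4 → N1 → N3.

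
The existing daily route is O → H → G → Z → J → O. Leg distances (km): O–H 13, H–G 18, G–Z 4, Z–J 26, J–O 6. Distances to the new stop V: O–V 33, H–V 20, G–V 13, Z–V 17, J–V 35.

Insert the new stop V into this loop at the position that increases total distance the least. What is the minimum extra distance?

Minimum extra distance: 15 km, inserting V between H and G.

Insertion cost between consecutive stops i–j is d(i,V) + d(V,j) − d(i,j):
  between O and H: 33 + 20 − 13 = 40
  between H and G: 20 + 13 − 18 = 15
  between G and Z: 13 + 17 − 4 = 26
  between Z and J: 17 + 35 − 26 = 26
  between J and O: 35 + 33 − 6 = 62
Cheapest insertion is between H and G, adding 15.
New total = 67 + 15 = 82.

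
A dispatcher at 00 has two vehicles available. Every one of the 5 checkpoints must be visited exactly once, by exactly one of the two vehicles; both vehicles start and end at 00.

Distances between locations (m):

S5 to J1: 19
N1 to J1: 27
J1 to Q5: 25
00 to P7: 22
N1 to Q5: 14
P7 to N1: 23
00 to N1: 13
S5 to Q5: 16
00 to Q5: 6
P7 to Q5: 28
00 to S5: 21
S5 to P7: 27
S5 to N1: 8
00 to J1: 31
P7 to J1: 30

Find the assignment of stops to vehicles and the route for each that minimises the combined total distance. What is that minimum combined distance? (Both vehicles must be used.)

Try each way of splitting the stops between the two vehicles (each non-empty) and, for each split, find the best tour for each vehicle:
  {S5} + {P7, N1, J1, Q5}: 42 + 97 = 139
  {P7} + {S5, N1, J1, Q5}: 44 + 71 = 115
  {S5, P7} + {N1, J1, Q5}: 70 + 71 = 141
  {N1} + {S5, P7, J1, Q5}: 26 + 93 = 119
  {S5, N1} + {P7, J1, Q5}: 42 + 83 = 125
  {P7, N1} + {S5, J1, Q5}: 58 + 71 = 129
  … (15 splits in total)
  {S5, P7, N1, J1} + {Q5}: 92 + 12 = 104  ← best
Best: vehicle 1 00 → P7 → J1 → S5 → N1 → 00 = 92; vehicle 2 00 → Q5 → 00 = 12; combined 104.

104 m — the smallest possible combined total.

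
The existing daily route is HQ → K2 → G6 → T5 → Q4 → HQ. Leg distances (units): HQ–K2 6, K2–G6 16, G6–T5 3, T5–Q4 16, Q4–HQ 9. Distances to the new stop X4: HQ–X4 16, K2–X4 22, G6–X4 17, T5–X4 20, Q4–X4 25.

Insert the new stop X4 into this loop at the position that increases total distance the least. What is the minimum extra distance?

+23 — insert X4 between K2 and G6.

Insertion cost between consecutive stops i–j is d(i,X4) + d(X4,j) − d(i,j):
  between HQ and K2: 16 + 22 − 6 = 32
  between K2 and G6: 22 + 17 − 16 = 23
  between G6 and T5: 17 + 20 − 3 = 34
  between T5 and Q4: 20 + 25 − 16 = 29
  between Q4 and HQ: 25 + 16 − 9 = 32
Cheapest insertion is between K2 and G6, adding 23.
New total = 50 + 23 = 73.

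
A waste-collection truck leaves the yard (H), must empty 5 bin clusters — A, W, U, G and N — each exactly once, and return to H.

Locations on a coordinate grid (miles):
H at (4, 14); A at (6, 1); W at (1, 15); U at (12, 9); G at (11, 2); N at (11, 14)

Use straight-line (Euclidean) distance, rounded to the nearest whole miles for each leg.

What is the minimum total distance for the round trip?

Minimum total distance: 42 miles.

With 5 stops there are 5!/2 = 60 distinct round trips (a route and its reverse cost the same).
H - A - W - U - G - N - H: 13+15+13+7+12+7 = 67
H - A - W - U - N - G - H: 13+15+13+5+12+14 = 72
H - A - W - G - U - N - H: 13+15+16+7+5+7 = 63
H - A - W - G - N - U - H: 13+15+16+12+5+9 = 70
H - A - W - N - U - G - H: 13+15+10+5+7+14 = 64
H - A - W - N - G - U - H: 13+15+10+12+7+9 = 66
H - A - U - W - G - N - H: 13+10+13+16+12+7 = 71
H - A - U - W - N - G - H: 13+10+13+10+12+14 = 72
H - A - U - G - W - N - H: 13+10+7+16+10+7 = 63
H - A - U - G - N - W - H: 13+10+7+12+10+3 = 55
H - A - U - N - W - G - H: 13+10+5+10+16+14 = 68
H - A - U - N - G - W - H: 13+10+5+12+16+3 = 59
H - A - G - W - U - N - H: 13+5+16+13+5+7 = 59
H - A - G - W - N - U - H: 13+5+16+10+5+9 = 58
… (46 more)
H - W - A - G - U - N - H: 3+15+5+7+5+7 = 42  ← best
The minimum is 42.
One optimal route: H → W → A → G → U → N → H (or its reverse).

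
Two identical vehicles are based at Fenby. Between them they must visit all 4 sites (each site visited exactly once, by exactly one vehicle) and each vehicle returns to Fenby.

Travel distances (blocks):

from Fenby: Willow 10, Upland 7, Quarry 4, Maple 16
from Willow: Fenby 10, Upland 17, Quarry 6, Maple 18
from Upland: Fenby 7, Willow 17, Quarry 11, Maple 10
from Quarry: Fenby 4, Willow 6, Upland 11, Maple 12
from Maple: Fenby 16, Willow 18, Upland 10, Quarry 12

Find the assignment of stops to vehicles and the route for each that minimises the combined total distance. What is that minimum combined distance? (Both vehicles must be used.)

Check every non-empty split of the stops between the two vehicles; for each half take its own optimal tour:
  {Willow} + {Upland, Quarry, Maple}: 20 + 33 = 53
  {Upland} + {Willow, Quarry, Maple}: 14 + 44 = 58
  {Willow, Upland} + {Quarry, Maple}: 34 + 32 = 66
  {Quarry} + {Willow, Upland, Maple}: 8 + 45 = 53
  {Willow, Quarry} + {Upland, Maple}: 20 + 33 = 53
  {Upland, Quarry} + {Willow, Maple}: 22 + 44 = 66
  … (7 splits in total)
Best: vehicle 1 Fenby → Willow → Fenby = 20; vehicle 2 Fenby → Upland → Maple → Quarry → Fenby = 33; combined 53.

53 blocks — the smallest possible combined total.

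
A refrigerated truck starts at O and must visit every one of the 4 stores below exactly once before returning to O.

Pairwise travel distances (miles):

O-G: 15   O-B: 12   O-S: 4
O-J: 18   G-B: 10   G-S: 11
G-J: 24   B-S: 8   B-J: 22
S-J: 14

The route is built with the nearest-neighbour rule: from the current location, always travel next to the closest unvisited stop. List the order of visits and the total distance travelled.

Nearest-neighbour total = 64 miles; route O → S → B → G → J → O.

O → [S:4 / B:12 / G:15 / J:18] → S (4)
S → [B:8 / G:11 / J:14] → B (8)
B → [G:10 / J:22] → G (10)
G → [J:24] → J (24)
Return J→O: 18.
Total = 4 + 8 + 10 + 24 + 18 = 64.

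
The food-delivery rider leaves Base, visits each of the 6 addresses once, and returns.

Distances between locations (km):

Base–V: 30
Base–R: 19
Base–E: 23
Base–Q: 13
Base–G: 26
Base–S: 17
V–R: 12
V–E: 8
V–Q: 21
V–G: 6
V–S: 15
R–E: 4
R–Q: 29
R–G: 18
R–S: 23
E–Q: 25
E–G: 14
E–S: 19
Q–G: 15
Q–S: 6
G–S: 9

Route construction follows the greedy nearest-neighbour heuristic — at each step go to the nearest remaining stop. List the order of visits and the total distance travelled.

65 km along Base → Q → S → G → V → E → R → Base.

From Base: distances to unvisited — Q=13, S=17, R=19, E=23, G=26, V=30. Nearest is Q (13).
From Q: distances to unvisited — S=6, G=15, V=21, E=25, R=29. Nearest is S (6).
From S: distances to unvisited — G=9, V=15, E=19, R=23. Nearest is G (9).
From G: distances to unvisited — V=6, E=14, R=18. Nearest is V (6).
From V: distances to unvisited — E=8, R=12. Nearest is E (8).
From E: distances to unvisited — R=4. Nearest is R (4).
Return R→Base: 19.
Total = 13 + 6 + 9 + 6 + 8 + 4 + 19 = 65.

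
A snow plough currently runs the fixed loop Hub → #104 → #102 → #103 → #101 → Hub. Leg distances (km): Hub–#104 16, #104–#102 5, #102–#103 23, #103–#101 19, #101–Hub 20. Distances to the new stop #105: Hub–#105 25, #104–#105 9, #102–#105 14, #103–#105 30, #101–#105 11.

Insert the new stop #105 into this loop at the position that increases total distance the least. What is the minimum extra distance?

Insertion cost between consecutive stops i–j is d(i,#105) + d(#105,j) − d(i,j):
  between Hub and #104: 25 + 9 − 16 = 18
  between #104 and #102: 9 + 14 − 5 = 18
  between #102 and #103: 14 + 30 − 23 = 21
  between #103 and #101: 30 + 11 − 19 = 22
  between #101 and Hub: 11 + 25 − 20 = 16
Cheapest insertion is between #101 and Hub, adding 16.
New total = 83 + 16 = 99.

Adding 16 km by placing #105 on the #101–Hub leg.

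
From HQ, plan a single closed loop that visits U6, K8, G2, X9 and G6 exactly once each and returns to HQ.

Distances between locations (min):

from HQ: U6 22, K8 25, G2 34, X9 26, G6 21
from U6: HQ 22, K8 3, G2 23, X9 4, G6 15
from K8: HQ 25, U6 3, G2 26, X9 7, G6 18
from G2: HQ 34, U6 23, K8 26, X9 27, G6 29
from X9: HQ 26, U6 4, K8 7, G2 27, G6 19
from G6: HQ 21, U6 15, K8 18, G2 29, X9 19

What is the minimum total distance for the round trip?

HQ-U6-K8-G2-X9-G6-HQ: 22+3+26+27+19+21 = 118
HQ-U6-K8-G2-G6-X9-HQ: 22+3+26+29+19+26 = 125
HQ-U6-K8-X9-G2-G6-HQ: 22+3+7+27+29+21 = 109
HQ-U6-K8-X9-G6-G2-HQ: 22+3+7+19+29+34 = 114
HQ-U6-K8-G6-G2-X9-HQ: 22+3+18+29+27+26 = 125
HQ-U6-K8-G6-X9-G2-HQ: 22+3+18+19+27+34 = 123
HQ-U6-G2-K8-X9-G6-HQ: 22+23+26+7+19+21 = 118
HQ-U6-G2-K8-G6-X9-HQ: 22+23+26+18+19+26 = 134
HQ-U6-G2-X9-K8-G6-HQ: 22+23+27+7+18+21 = 118
HQ-U6-G2-X9-G6-K8-HQ: 22+23+27+19+18+25 = 134
HQ-U6-G2-G6-K8-X9-HQ: 22+23+29+18+7+26 = 125
HQ-U6-G2-G6-X9-K8-HQ: 22+23+29+19+7+25 = 125
HQ-U6-X9-K8-G2-G6-HQ: 22+4+7+26+29+21 = 109
HQ-U6-X9-K8-G6-G2-HQ: 22+4+7+18+29+34 = 114
… (46 more)
HQ-G2-U6-K8-X9-G6-HQ: 34+23+3+7+19+21 = 107  ← best
The minimum is 107.
One optimal route: HQ → G2 → U6 → K8 → X9 → G6 → HQ (or its reverse).

Minimum total distance: 107 min.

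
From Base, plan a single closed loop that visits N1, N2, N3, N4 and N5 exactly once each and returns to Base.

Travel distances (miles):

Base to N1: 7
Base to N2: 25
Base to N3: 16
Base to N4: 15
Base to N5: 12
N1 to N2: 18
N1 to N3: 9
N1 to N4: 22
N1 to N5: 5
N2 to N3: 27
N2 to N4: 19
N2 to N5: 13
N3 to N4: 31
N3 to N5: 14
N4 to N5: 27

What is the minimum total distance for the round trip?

With 5 stops there are 5!/2 = 60 distinct round trips (a route and its reverse cost the same).
Base→N1→N2→N3→N4→N5→Base: 7+18+27+31+27+12 = 122
Base→N1→N2→N3→N5→N4→Base: 7+18+27+14+27+15 = 108
Base→N1→N2→N4→N3→N5→Base: 7+18+19+31+14+12 = 101
Base→N1→N2→N4→N5→N3→Base: 7+18+19+27+14+16 = 101
Base→N1→N2→N5→N3→N4→Base: 7+18+13+14+31+15 = 98
Base→N1→N2→N5→N4→N3→Base: 7+18+13+27+31+16 = 112
Base→N1→N3→N2→N4→N5→Base: 7+9+27+19+27+12 = 101
Base→N1→N3→N2→N5→N4→Base: 7+9+27+13+27+15 = 98
Base→N1→N3→N4→N2→N5→Base: 7+9+31+19+13+12 = 91
Base→N1→N3→N4→N5→N2→Base: 7+9+31+27+13+25 = 112
Base→N1→N3→N5→N2→N4→Base: 7+9+14+13+19+15 = 77
Base→N1→N3→N5→N4→N2→Base: 7+9+14+27+19+25 = 101
Base→N1→N4→N2→N3→N5→Base: 7+22+19+27+14+12 = 101
Base→N1→N4→N2→N5→N3→Base: 7+22+19+13+14+16 = 91
… (46 more)
The minimum is 77.
One optimal route: Base → N1 → N3 → N5 → N2 → N4 → Base (or its reverse).

77 miles — the shortest possible round trip.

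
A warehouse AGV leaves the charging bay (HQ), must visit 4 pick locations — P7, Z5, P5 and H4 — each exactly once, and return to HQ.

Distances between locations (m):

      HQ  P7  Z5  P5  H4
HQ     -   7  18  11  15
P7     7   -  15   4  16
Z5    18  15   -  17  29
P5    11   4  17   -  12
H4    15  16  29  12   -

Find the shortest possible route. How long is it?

With 4 stops there are 4!/2 = 12 distinct round trips (a route and its reverse cost the same).
HQ→P7→Z5→P5→H4→HQ: 7+15+17+12+15 = 66
HQ→P7→Z5→H4→P5→HQ: 7+15+29+12+11 = 74
HQ→P7→P5→Z5→H4→HQ: 7+4+17+29+15 = 72
HQ→P7→P5→H4→Z5→HQ: 7+4+12+29+18 = 70
HQ→P7→H4→Z5→P5→HQ: 7+16+29+17+11 = 80
HQ→P7→H4→P5→Z5→HQ: 7+16+12+17+18 = 70
HQ→Z5→P7→P5→H4→HQ: 18+15+4+12+15 = 64
HQ→Z5→P7→H4→P5→HQ: 18+15+16+12+11 = 72
HQ→Z5→P5→P7→H4→HQ: 18+17+4+16+15 = 70
HQ→Z5→H4→P7→P5→HQ: 18+29+16+4+11 = 78
HQ→P5→P7→Z5→H4→HQ: 11+4+15+29+15 = 74
HQ→P5→Z5→P7→H4→HQ: 11+17+15+16+15 = 74
The minimum is 64.
One optimal route: HQ → Z5 → P7 → P5 → H4 → HQ (or its reverse).

64 m — the shortest possible round trip.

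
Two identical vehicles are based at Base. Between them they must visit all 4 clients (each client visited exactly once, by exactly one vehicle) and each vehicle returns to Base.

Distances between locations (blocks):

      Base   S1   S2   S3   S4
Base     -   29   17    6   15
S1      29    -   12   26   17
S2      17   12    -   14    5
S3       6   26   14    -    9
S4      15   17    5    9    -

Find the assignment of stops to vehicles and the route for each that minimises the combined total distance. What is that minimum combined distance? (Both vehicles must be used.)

Check every non-empty split of the stops between the two vehicles; for each half take its own optimal tour:
  {S1} + {S2, S3, S4}: 58 + 37 = 95
  {S2} + {S1, S3, S4}: 34 + 61 = 95
  {S1, S2} + {S3, S4}: 58 + 30 = 88
  {S3} + {S1, S2, S4}: 12 + 61 = 73
  {S1, S3} + {S2, S4}: 61 + 37 = 98
  {S2, S3} + {S1, S4}: 37 + 61 = 98
  … (7 splits in total)
Best: vehicle 1 Base → S3 → Base = 12; vehicle 2 Base → S1 → S2 → S4 → Base = 61; combined 73.

73 blocks — the smallest possible combined total.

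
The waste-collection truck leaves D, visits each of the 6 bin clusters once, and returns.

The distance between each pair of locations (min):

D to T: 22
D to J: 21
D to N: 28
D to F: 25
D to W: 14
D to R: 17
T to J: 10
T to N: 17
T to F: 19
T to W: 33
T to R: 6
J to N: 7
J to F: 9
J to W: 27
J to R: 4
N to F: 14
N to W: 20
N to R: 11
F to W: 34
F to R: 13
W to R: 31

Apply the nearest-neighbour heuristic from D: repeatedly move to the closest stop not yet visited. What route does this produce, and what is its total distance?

D → [W:14 / R:17 / J:21 / T:22 / F:25 / N:28] → W (14)
W → [N:20 / J:27 / R:31 / T:33 / F:34] → N (20)
N → [J:7 / R:11 / F:14 / T:17] → J (7)
J → [R:4 / F:9 / T:10] → R (4)
R → [T:6 / F:13] → T (6)
T → [F:19] → F (19)
Return F→D: 25.
Total = 14 + 20 + 7 + 4 + 6 + 19 + 25 = 95.

95 min along D → W → N → J → R → T → F → D.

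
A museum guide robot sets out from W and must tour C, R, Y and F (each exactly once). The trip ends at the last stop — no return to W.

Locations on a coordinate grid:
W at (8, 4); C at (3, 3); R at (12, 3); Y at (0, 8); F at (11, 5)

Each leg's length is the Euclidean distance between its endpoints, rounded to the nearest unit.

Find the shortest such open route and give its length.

There are 4! = 24 possible orderings.
W → C → R → Y → F: 5+9+13+11 = 38
W → C → R → F → Y: 5+9+2+11 = 27
W → C → Y → R → F: 5+6+13+2 = 26
W → C → Y → F → R: 5+6+11+2 = 24
W → C → F → R → Y: 5+8+2+13 = 28
W → C → F → Y → R: 5+8+11+13 = 37
W → R → C → Y → F: 4+9+6+11 = 30
W → R → C → F → Y: 4+9+8+11 = 32
W → R → Y → C → F: 4+13+6+8 = 31
W → R → Y → F → C: 4+13+11+8 = 36
W → R → F → C → Y: 4+2+8+6 = 20
W → R → F → Y → C: 4+2+11+6 = 23
W → Y → C → R → F: 9+6+9+2 = 26
W → Y → C → F → R: 9+6+8+2 = 25
… (10 more)
The minimum is 20.
One shortest path: W → R → F → C → Y.

Minimum one-way distance = 20.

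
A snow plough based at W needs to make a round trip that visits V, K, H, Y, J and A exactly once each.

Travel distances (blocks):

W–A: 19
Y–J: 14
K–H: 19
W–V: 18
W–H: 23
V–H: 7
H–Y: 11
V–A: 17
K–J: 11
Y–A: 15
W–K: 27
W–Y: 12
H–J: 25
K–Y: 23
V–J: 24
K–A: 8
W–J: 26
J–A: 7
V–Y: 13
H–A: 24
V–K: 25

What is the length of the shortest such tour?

W → V → K → H → Y → J → A → W: 18+25+19+11+14+7+19 = 113
W → V → K → H → Y → A → J → W: 18+25+19+11+15+7+26 = 121
W → V → K → H → J → Y → A → W: 18+25+19+25+14+15+19 = 135
W → V → K → H → J → A → Y → W: 18+25+19+25+7+15+12 = 121
W → V → K → H → A → Y → J → W: 18+25+19+24+15+14+26 = 141
W → V → K → H → A → J → Y → W: 18+25+19+24+7+14+12 = 119
W → V → K → Y → H → J → A → W: 18+25+23+11+25+7+19 = 128
W → V → K → Y → H → A → J → W: 18+25+23+11+24+7+26 = 134
… (352 more)
W → V → H → K → A → J → Y → W: 18+7+19+8+7+14+12 = 85  ← best
The minimum is 85.
One optimal route: W → V → H → K → A → J → Y → W (or its reverse).

Shortest round trip = 85 blocks.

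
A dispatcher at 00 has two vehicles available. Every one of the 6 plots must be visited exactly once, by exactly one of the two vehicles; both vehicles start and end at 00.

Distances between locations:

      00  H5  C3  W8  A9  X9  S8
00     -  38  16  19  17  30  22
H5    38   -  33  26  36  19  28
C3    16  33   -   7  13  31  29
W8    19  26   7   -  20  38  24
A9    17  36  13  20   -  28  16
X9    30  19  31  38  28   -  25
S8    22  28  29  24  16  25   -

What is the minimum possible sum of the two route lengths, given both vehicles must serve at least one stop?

There are 2^5 − 1 = 31 ways to divide the 6 stops into two non-empty groups. For each, the best each vehicle can do is its own shortest tour through its group:
  {H5} + {C3, W8, A9, X9, S8}: 76 + 110 = 186
  {C3} + {H5, W8, A9, X9, S8}: 32 + 122 = 154
  {H5, C3} + {W8, A9, X9, S8}: 87 + 110 = 197
  {W8} + {H5, C3, A9, X9, S8}: 38 + 122 = 160
  {H5, W8} + {C3, A9, X9, S8}: 83 + 100 = 183
  {C3, W8} + {H5, A9, X9, S8}: 42 + 110 = 152
  … (31 splits in total)
  {A9} + {H5, C3, W8, X9, S8}: 34 + 115 = 149  ← best
Best: vehicle 1 00 → A9 → 00 = 34; vehicle 2 00 → C3 → W8 → H5 → X9 → S8 → 00 = 115; combined 149.

Minimum combined distance: 149.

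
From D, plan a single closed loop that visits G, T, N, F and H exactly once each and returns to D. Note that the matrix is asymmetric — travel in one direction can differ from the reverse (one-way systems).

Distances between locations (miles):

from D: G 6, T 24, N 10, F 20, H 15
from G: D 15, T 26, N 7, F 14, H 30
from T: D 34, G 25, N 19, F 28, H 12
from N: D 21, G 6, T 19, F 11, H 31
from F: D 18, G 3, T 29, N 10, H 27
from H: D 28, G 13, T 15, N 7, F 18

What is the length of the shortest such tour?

D→G→T→N→F→H→D: 6+26+19+11+27+28 = 117
D→G→T→N→H→F→D: 6+26+19+31+18+18 = 118
D→G→T→F→N→H→D: 6+26+28+10+31+28 = 129
D→G→T→F→H→N→D: 6+26+28+27+7+21 = 115
D→G→T→H→N→F→D: 6+26+12+7+11+18 = 80
D→G→T→H→F→N→D: 6+26+12+18+10+21 = 93
D→G→N→T→F→H→D: 6+7+19+28+27+28 = 115
D→G→N→T→H→F→D: 6+7+19+12+18+18 = 80
D→G→N→F→T→H→D: 6+7+11+29+12+28 = 93
D→G→N→F→H→T→D: 6+7+11+27+15+34 = 100
D→G→N→H→T→F→D: 6+7+31+15+28+18 = 105
D→G→N→H→F→T→D: 6+7+31+18+29+34 = 125
D→G→F→T→N→H→D: 6+14+29+19+31+28 = 127
D→G→F→T→H→N→D: 6+14+29+12+7+21 = 89
… (106 more)
D→T→H→N→F→G→D: 24+12+7+11+3+15 = 72  ← best
The minimum is 72.
One optimal route: D → T → H → N → F → G → D.

Shortest round trip = 72 miles.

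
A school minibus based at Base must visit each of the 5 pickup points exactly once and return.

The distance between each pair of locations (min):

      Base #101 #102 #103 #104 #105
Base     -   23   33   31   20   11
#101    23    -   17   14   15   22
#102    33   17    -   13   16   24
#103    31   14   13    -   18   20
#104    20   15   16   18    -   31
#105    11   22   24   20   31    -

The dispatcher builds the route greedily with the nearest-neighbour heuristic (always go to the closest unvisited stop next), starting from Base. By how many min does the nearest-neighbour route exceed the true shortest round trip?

The nearest-neighbour route is 2 min longer than optimal.

From Base: #105=11, #104=20, #101=23, #103=31, #102=33 → choose #105 (11).
From #105: #103=20, #101=22, #102=24, #104=31 → choose #103 (20).
From #103: #102=13, #101=14, #104=18 → choose #102 (13).
From #102: #104=16, #101=17 → choose #104 (16).
From #104: #101=15 → choose #101 (15).
NN route Base → #105 → #103 → #102 → #104 → #101 → Base costs 98.
Optimal: Base → #104 → #101 → #102 → #103 → #105 → Base costs 96 (by enumerating all 60 distinct tours).
Excess = 98 − 96 = 2.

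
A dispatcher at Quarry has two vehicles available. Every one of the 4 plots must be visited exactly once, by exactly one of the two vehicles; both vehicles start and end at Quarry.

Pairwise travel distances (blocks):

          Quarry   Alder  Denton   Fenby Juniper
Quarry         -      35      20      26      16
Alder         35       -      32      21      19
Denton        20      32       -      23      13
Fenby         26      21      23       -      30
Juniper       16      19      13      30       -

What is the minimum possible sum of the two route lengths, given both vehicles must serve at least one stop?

122 blocks — the smallest possible combined total.

There are 2^3 − 1 = 7 ways to divide the 4 stops into two non-empty groups. For each, the best each vehicle can do is its own shortest tour through its group:
  {Alder} + {Denton, Fenby, Juniper}: 70 + 78 = 148
  {Denton} + {Alder, Fenby, Juniper}: 40 + 82 = 122
  {Alder, Denton} + {Fenby, Juniper}: 87 + 72 = 159
  {Fenby} + {Alder, Denton, Juniper}: 52 + 87 = 139
  {Alder, Fenby} + {Denton, Juniper}: 82 + 49 = 131
  {Denton, Fenby} + {Alder, Juniper}: 69 + 70 = 139
  … (7 splits in total)
Best: vehicle 1 Quarry → Denton → Quarry = 40; vehicle 2 Quarry → Fenby → Alder → Juniper → Quarry = 82; combined 122.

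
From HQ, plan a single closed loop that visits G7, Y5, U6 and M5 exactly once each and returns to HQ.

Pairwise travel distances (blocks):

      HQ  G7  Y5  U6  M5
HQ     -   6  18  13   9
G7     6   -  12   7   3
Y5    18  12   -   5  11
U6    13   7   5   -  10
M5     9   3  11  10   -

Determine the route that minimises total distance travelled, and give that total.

Shortest round trip = 38 blocks.

With 4 stops there are 4!/2 = 12 distinct round trips (a route and its reverse cost the same).
HQ-G7-Y5-U6-M5-HQ: 6+12+5+10+9 = 42
HQ-G7-Y5-M5-U6-HQ: 6+12+11+10+13 = 52
HQ-G7-U6-Y5-M5-HQ: 6+7+5+11+9 = 38
HQ-G7-U6-M5-Y5-HQ: 6+7+10+11+18 = 52
HQ-G7-M5-Y5-U6-HQ: 6+3+11+5+13 = 38
HQ-G7-M5-U6-Y5-HQ: 6+3+10+5+18 = 42
HQ-Y5-G7-U6-M5-HQ: 18+12+7+10+9 = 56
HQ-Y5-G7-M5-U6-HQ: 18+12+3+10+13 = 56
HQ-Y5-U6-G7-M5-HQ: 18+5+7+3+9 = 42
HQ-Y5-M5-G7-U6-HQ: 18+11+3+7+13 = 52
HQ-U6-G7-Y5-M5-HQ: 13+7+12+11+9 = 52
HQ-U6-Y5-G7-M5-HQ: 13+5+12+3+9 = 42
The minimum is 38.
One optimal route: HQ → G7 → U6 → Y5 → M5 → HQ (or its reverse).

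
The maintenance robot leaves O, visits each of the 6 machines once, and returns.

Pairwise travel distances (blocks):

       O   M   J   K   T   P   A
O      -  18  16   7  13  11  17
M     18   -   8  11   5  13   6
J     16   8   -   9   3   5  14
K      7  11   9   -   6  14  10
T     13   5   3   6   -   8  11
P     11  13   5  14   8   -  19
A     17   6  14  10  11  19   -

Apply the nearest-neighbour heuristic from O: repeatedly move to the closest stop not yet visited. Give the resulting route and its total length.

Total distance 57 blocks via the nearest-neighbour route O → K → T → J → P → M → A → O.

O → [K:7 / P:11 / T:13 / J:16 / A:17 / M:18] → K (7)
K → [T:6 / J:9 / A:10 / M:11 / P:14] → T (6)
T → [J:3 / M:5 / P:8 / A:11] → J (3)
J → [P:5 / M:8 / A:14] → P (5)
P → [M:13 / A:19] → M (13)
M → [A:6] → A (6)
Return A→O: 17.
Total = 7 + 6 + 3 + 5 + 13 + 6 + 17 = 57.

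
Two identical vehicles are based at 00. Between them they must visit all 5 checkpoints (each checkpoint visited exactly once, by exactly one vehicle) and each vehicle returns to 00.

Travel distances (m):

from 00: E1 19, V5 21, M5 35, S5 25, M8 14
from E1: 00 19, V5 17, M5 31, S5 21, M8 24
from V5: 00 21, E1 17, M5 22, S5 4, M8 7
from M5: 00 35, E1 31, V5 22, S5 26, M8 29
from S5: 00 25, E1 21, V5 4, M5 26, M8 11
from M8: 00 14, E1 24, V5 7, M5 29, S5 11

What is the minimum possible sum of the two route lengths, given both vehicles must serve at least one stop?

Try each way of splitting the stops between the two vehicles (each non-empty) and, for each split, find the best tour for each vehicle:
  {E1} + {V5, M5, S5, M8}: 38 + 86 = 124
  {V5} + {E1, M5, S5, M8}: 42 + 101 = 143
  {E1, V5} + {M5, S5, M8}: 57 + 86 = 143
  {M5} + {E1, V5, S5, M8}: 70 + 65 = 135
  {E1, M5} + {V5, S5, M8}: 85 + 50 = 135
  {V5, M5} + {E1, S5, M8}: 78 + 65 = 143
  … (15 splits in total)
Best: vehicle 1 00 → E1 → 00 = 38; vehicle 2 00 → M5 → V5 → S5 → M8 → 00 = 86; combined 124.

Minimum combined distance: 124 m.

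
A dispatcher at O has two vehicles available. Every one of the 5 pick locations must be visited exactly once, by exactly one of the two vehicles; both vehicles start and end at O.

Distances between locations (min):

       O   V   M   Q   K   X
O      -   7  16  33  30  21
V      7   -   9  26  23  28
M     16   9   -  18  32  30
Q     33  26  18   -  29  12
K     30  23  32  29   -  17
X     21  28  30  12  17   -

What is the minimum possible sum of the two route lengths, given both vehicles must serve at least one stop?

107 min — the smallest possible combined total.

Check every non-empty split of the stops between the two vehicles; for each half take its own optimal tour:
  {V} + {M, Q, K, X}: 14 + 93 = 107
  {M} + {V, Q, K, X}: 32 + 92 = 124
  {V, M} + {Q, K, X}: 32 + 92 = 124
  {Q} + {V, M, K, X}: 66 + 86 = 152
  {V, Q} + {M, K, X}: 66 + 86 = 152
  {M, Q} + {V, K, X}: 67 + 68 = 135
  … (15 splits in total)
Best: vehicle 1 O → V → O = 14; vehicle 2 O → M → Q → X → K → O = 93; combined 107.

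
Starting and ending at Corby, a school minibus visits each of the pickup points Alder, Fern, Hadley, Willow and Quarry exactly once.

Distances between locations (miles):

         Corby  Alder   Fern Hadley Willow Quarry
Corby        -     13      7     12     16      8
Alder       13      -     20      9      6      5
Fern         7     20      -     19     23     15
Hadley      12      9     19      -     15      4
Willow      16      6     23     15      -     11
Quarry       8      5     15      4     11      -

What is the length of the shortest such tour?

Corby → Alder → Fern → Hadley → Willow → Quarry → Corby: 13+20+19+15+11+8 = 86
Corby → Alder → Fern → Hadley → Quarry → Willow → Corby: 13+20+19+4+11+16 = 83
Corby → Alder → Fern → Willow → Hadley → Quarry → Corby: 13+20+23+15+4+8 = 83
Corby → Alder → Fern → Willow → Quarry → Hadley → Corby: 13+20+23+11+4+12 = 83
Corby → Alder → Fern → Quarry → Hadley → Willow → Corby: 13+20+15+4+15+16 = 83
Corby → Alder → Fern → Quarry → Willow → Hadley → Corby: 13+20+15+11+15+12 = 86
Corby → Alder → Hadley → Fern → Willow → Quarry → Corby: 13+9+19+23+11+8 = 83
Corby → Alder → Hadley → Fern → Quarry → Willow → Corby: 13+9+19+15+11+16 = 83
Corby → Alder → Hadley → Willow → Fern → Quarry → Corby: 13+9+15+23+15+8 = 83
Corby → Alder → Hadley → Willow → Quarry → Fern → Corby: 13+9+15+11+15+7 = 70
Corby → Alder → Hadley → Quarry → Fern → Willow → Corby: 13+9+4+15+23+16 = 80
Corby → Alder → Hadley → Quarry → Willow → Fern → Corby: 13+9+4+11+23+7 = 67
Corby → Alder → Willow → Fern → Hadley → Quarry → Corby: 13+6+23+19+4+8 = 73
Corby → Alder → Willow → Fern → Quarry → Hadley → Corby: 13+6+23+15+4+12 = 73
… (46 more)
Corby → Fern → Hadley → Quarry → Alder → Willow → Corby: 7+19+4+5+6+16 = 57  ← best
The minimum is 57.
One optimal route: Corby → Fern → Hadley → Quarry → Alder → Willow → Corby (or its reverse).

Minimum total distance: 57 miles.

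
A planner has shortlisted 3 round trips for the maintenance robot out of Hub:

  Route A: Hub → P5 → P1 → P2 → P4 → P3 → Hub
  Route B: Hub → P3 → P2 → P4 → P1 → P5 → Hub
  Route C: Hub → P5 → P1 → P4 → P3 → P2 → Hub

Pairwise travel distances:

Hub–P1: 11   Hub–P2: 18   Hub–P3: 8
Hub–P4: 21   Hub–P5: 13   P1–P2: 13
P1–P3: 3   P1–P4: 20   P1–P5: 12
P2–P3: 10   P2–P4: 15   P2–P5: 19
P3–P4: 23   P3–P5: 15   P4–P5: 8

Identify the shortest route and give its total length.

Route A: 13 + 12 + 13 + 15 + 23 + 8 = 84
Route B: 8 + 10 + 15 + 20 + 12 + 13 = 78
Route C: 13 + 12 + 20 + 23 + 10 + 18 = 96

78 — Route B is the shortest.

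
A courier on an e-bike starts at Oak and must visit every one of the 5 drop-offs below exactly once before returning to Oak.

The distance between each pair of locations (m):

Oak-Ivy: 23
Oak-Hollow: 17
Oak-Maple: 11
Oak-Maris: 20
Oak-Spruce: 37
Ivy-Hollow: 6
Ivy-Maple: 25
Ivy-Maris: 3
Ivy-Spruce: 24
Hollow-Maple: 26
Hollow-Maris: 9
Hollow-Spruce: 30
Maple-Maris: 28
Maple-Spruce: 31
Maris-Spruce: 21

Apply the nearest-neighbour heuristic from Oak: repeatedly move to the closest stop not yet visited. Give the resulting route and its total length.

Oak → [Maple:11 / Hollow:17 / Maris:20 / Ivy:23 / Spruce:37] → Maple (11)
Maple → [Ivy:25 / Hollow:26 / Maris:28 / Spruce:31] → Ivy (25)
Ivy → [Maris:3 / Hollow:6 / Spruce:24] → Maris (3)
Maris → [Hollow:9 / Spruce:21] → Hollow (9)
Hollow → [Spruce:30] → Spruce (30)
Return Spruce→Oak: 37.
Total = 11 + 25 + 3 + 9 + 30 + 37 = 115.

Total distance 115 m via the nearest-neighbour route Oak → Maple → Ivy → Maris → Hollow → Spruce → Oak.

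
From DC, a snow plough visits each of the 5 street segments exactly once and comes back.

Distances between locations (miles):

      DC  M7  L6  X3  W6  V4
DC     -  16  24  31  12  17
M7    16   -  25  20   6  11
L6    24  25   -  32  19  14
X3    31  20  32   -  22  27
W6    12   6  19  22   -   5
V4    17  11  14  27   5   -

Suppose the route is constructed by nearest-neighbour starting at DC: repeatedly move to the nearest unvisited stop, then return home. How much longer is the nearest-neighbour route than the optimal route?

From DC: W6=12, M7=16, V4=17, L6=24, X3=31 → choose W6 (12).
From W6: V4=5, M7=6, L6=19, X3=22 → choose V4 (5).
From V4: M7=11, L6=14, X3=27 → choose M7 (11).
From M7: X3=20, L6=25 → choose X3 (20).
From X3: L6=32 → choose L6 (32).
NN route DC → W6 → V4 → M7 → X3 → L6 → DC costs 104.
Optimal: DC → M7 → X3 → L6 → V4 → W6 → DC costs 99 (by enumerating all 60 distinct tours).
Excess = 104 − 99 = 5.

The nearest-neighbour route is 5 miles longer than optimal.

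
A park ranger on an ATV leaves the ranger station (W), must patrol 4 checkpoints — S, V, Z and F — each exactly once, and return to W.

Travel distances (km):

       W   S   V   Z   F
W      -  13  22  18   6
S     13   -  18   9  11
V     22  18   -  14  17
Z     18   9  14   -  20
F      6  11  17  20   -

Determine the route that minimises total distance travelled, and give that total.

There are 12 distinct closed tours to check (reversals are equivalent).
W-S-V-Z-F-W: 13+18+14+20+6 = 71
W-S-V-F-Z-W: 13+18+17+20+18 = 86
W-S-Z-V-F-W: 13+9+14+17+6 = 59
W-S-Z-F-V-W: 13+9+20+17+22 = 81
W-S-F-V-Z-W: 13+11+17+14+18 = 73
W-S-F-Z-V-W: 13+11+20+14+22 = 80
W-V-S-Z-F-W: 22+18+9+20+6 = 75
W-V-S-F-Z-W: 22+18+11+20+18 = 89
W-V-Z-S-F-W: 22+14+9+11+6 = 62
W-V-F-S-Z-W: 22+17+11+9+18 = 77
W-Z-S-V-F-W: 18+9+18+17+6 = 68
W-Z-V-S-F-W: 18+14+18+11+6 = 67
The minimum is 59.
One optimal route: W → S → Z → V → F → W (or its reverse).

59 km — the shortest possible round trip.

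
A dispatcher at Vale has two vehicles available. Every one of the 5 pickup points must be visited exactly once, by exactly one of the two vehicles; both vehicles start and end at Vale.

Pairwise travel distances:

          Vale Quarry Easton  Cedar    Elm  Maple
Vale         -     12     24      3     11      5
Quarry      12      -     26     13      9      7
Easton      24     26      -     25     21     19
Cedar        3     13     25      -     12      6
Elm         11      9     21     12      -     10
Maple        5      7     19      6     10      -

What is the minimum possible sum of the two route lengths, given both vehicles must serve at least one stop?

Check every non-empty split of the stops between the two vehicles; for each half take its own optimal tour:
  {Quarry} + {Easton, Cedar, Elm, Maple}: 24 + 60 = 84
  {Easton} + {Quarry, Cedar, Elm, Maple}: 48 + 36 = 84
  {Quarry, Easton} + {Cedar, Elm, Maple}: 62 + 30 = 92
  {Cedar} + {Quarry, Easton, Elm, Maple}: 6 + 66 = 72
  {Quarry, Cedar} + {Easton, Elm, Maple}: 28 + 56 = 84
  {Easton, Cedar} + {Quarry, Elm, Maple}: 52 + 32 = 84
  … (15 splits in total)
Best: vehicle 1 Vale → Cedar → Vale = 6; vehicle 2 Vale → Quarry → Elm → Easton → Maple → Vale = 66; combined 72.

Minimum combined distance: 72.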